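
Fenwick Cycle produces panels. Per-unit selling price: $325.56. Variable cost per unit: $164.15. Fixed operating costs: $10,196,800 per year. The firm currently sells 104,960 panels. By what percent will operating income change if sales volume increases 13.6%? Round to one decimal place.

+34.2%

Contribution at this volume is 104,960 × $161.41 = $16,941,593.60.
EBIT = $16,941,593.60 − $10,196,800 = $6,744,793.60.
DOL = contribution ÷ EBIT = $16,941,593.60 ÷ $6,744,793.60 = 2.5118.
%ΔEBIT = DOL × %ΔSales = 2.5118 × +13.6% = +34.2%.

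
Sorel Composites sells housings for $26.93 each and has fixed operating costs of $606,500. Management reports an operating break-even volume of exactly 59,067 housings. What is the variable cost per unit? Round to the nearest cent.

$16.66

At break-even, FC = Q × (P − VC), so P − VC = $606,500 ÷ 59,067 = $10.2680.
Variable cost per unit = $26.93 − $10.2680 = $16.66.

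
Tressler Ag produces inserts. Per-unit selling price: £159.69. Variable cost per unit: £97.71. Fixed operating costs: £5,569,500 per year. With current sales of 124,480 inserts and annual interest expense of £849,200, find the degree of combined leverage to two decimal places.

Total contribution margin = 124,480 × £61.98 = £7,715,270.40.
Subtracting fixed costs: EBIT = £7,715,270.40 − £5,569,500 = £2,145,770.40. Interest = £849,200.00, so EBIT − I = £1,296,570.40.
DCL = contribution ÷ (EBIT − I) = £7,715,270.40 ÷ £1,296,570.40 = 5.9505.

5.95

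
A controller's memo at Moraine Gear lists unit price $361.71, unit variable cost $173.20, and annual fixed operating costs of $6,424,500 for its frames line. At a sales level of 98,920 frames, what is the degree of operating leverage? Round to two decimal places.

Total contribution margin = 98,920 × $188.51 = $18,647,409.20.
EBIT = $18,647,409.20 − $6,424,500 = $12,222,909.20.
Degree of operating leverage = $18,647,409.20 / $12,222,909.20 = 1.5256.

1.53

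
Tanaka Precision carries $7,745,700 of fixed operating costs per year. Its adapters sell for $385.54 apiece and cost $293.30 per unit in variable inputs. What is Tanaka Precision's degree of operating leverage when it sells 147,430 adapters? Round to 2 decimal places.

At 147,430 units, contribution = 147,430 × $92.24 = $13,598,943.20.
Operating income = contribution − fixed costs = $13,598,943.20 − $7,745,700 = $5,853,243.20.
So DOL = total CM / EBIT = $13,598,943.20 / $5,853,243.20 = 2.3233.

2.32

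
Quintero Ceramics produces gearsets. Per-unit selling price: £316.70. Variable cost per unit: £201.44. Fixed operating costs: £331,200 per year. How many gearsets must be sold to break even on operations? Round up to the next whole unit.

2,874 gearsets

Unit CM = price − variable cost = £316.70 − £201.44 = £115.26.
Break-even volume = fixed costs ÷ CM per unit = £331,200 ÷ £115.26 = 2,873.50, so 2,874 gearsets.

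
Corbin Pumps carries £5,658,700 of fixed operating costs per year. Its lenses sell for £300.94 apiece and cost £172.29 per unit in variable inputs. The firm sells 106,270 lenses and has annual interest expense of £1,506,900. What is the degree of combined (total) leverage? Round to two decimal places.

Total contribution margin = 106,270 × £128.65 = £13,671,635.50.
Subtracting fixed costs: EBIT = £13,671,635.50 − £5,658,700 = £8,012,935.50. Interest = £1,506,900.00.
DOL = £13,671,635.50 ÷ £8,012,935.50 = 1.7062; DFL = £8,012,935.50 ÷ £6,506,035.50 = 1.2316.
DCL = DOL × DFL = 1.7062 × 1.2316 = 2.1014.

2.10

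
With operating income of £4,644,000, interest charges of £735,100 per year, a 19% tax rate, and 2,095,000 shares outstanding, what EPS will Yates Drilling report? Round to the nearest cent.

Pre-tax income = £4,644,000 − £735,100.00 = £3,908,900.00.
After tax at 19%: net income = £3,908,900.00 × 0.81 = £3,166,209.00.
Per share: £3,166,209.00 / 2,095,000 shares = £1.51.

£1.51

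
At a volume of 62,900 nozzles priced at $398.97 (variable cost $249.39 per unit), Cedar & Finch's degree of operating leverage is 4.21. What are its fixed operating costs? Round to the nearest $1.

$7,173,764

Total contribution margin = 62,900 × $149.58 = $9,408,582.00.
DOL = contribution / EBIT, so EBIT = $9,408,582.00 / 4.21 = $2,234,817.58.
And FC = contribution − EBIT = $9,408,582.00 − $2,234,817.58 = $7,173,764.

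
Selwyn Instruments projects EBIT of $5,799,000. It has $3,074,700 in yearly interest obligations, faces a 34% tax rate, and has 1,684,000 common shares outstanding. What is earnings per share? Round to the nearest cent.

Pre-tax income = $5,799,000 − $3,074,700.00 = $2,724,300.00.
Net income = $2,724,300.00 × (1 − 0.34) = $1,798,038.00.
EPS = $1,798,038.00 ÷ 1,684,000 = $1.07.

$1.07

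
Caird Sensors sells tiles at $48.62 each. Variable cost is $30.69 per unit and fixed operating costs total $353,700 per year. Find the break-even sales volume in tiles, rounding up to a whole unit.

19,727 tiles

Contribution margin per unit = $48.62 − $30.69 = $17.93.
Units to break even: $353,700 ÷ $17.93 = 19,726.72, rounded up to 19,727.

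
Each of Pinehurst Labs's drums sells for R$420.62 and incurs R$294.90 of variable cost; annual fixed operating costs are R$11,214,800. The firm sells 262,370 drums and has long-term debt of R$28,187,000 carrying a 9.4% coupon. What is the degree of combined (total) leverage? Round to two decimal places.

Contribution at this volume is 262,370 × R$125.72 = R$32,985,156.40.
EBIT = R$32,985,156.40 − R$11,214,800 = R$21,770,356.40. Interest = R$2,649,578.00, so EBIT − I = R$19,120,778.40.
DCL = contribution ÷ (EBIT − I) = R$32,985,156.40 ÷ R$19,120,778.40 = 1.7251.

1.73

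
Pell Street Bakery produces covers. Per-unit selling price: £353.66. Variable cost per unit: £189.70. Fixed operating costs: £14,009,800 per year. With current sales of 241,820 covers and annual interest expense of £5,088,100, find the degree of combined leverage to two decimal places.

1.93

Contribution at this volume is 241,820 × £163.96 = £39,648,807.20.
Subtracting fixed costs: EBIT = £39,648,807.20 − £14,009,800 = £25,639,007.20. Interest = £5,088,100.00, so EBIT − I = £20,550,907.20.
DCL = contribution ÷ (EBIT − I) = £39,648,807.20 ÷ £20,550,907.20 = 1.9293.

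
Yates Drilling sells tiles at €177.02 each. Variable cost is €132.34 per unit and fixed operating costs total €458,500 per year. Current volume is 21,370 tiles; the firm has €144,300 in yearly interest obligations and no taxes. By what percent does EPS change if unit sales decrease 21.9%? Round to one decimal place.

-59.4%

Total contribution margin = 21,370 × €44.68 = €954,811.60.
Subtracting fixed costs: EBIT = €954,811.60 − €458,500 = €496,311.60.
After interest of €144,300.00, pre-tax earnings = €352,011.60.
Degree of combined leverage = contribution ÷ (EBIT − I) = €954,811.60 ÷ €352,011.60 = 2.7124.
%ΔEPS = DCL × %ΔSales = 2.7124 × -21.9% = -59.4%.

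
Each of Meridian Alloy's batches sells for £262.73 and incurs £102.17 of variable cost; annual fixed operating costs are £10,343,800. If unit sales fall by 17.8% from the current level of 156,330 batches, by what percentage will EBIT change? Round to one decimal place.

Contribution at this volume is 156,330 × £160.56 = £25,100,344.80.
Operating income = contribution − fixed costs = £25,100,344.80 − £10,343,800 = £14,756,544.80.
Degree of operating leverage = £25,100,344.80 / £14,756,544.80 = 1.7010.
So EBIT moves 1.7010 × (-17.8%) = -30.3%.

-30.3%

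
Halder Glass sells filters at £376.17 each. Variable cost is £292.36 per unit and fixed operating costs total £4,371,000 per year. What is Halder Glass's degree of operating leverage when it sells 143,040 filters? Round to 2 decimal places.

1.57

Contribution at this volume is 143,040 × £83.81 = £11,988,182.40.
EBIT = £11,988,182.40 − £4,371,000 = £7,617,182.40.
Degree of operating leverage = £11,988,182.40 / £7,617,182.40 = 1.5738.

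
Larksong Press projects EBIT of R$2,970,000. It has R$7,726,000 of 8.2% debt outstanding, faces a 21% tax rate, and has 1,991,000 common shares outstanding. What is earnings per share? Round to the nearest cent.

Pre-tax income = R$2,970,000 − R$633,532.00 = R$2,336,468.00.
After tax at 21%: net income = R$2,336,468.00 × 0.79 = R$1,845,809.72.
Per share: R$1,845,809.72 / 1,991,000 shares = R$0.93.

R$0.93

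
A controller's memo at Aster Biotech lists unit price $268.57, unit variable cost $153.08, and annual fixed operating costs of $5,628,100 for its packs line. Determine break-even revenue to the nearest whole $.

Contribution margin per unit = $268.57 − $153.08 = $115.49, a CM ratio of $115.49 ÷ $268.57 = 0.4300.
Break-even sales = FC ÷ CM ratio = $5,628,100 × $268.57 / $115.49 = $13,088,049.

$13,088,049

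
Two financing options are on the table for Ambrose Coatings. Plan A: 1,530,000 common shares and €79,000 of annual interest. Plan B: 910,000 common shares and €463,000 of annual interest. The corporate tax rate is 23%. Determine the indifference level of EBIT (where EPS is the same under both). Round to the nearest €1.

Set EPS_A = EPS_B: (EBIT − €79,000)(1 − 0.23) ÷ 1,530,000 = (EBIT − €463,000)(1 − 0.23) ÷ 910,000.
The (1 − t) factor cancels: (EBIT − 79,000) × 910,000 = (EBIT − 463,000) × 1,530,000.
Solving, EBIT = (463,000·1,530,000 − 79,000·910,000) / (1,530,000 − 910,000) = 636,500,000,000 / 620,000 = 1,026,612.90.

€1,026,613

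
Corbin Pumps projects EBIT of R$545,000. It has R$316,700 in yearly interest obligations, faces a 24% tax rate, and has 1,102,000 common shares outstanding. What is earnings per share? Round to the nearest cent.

Pre-tax income = R$545,000 − R$316,700.00 = R$228,300.00.
Net income = R$228,300.00 × (1 − 0.24) = R$173,508.00.
EPS = R$173,508.00 ÷ 1,102,000 = R$0.16.

R$0.16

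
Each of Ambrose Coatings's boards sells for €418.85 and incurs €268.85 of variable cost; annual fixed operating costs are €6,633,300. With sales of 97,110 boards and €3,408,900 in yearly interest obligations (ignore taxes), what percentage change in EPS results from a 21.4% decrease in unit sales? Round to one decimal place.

Total contribution margin = 97,110 × €150.00 = €14,566,500.00.
EBIT = €14,566,500.00 − €6,633,300 = €7,933,200.00.
Interest = €3,408,900.00, so EBIT − I = €4,524,300.00.
Degree of combined leverage = contribution ÷ (EBIT − I) = €14,566,500.00 ÷ €4,524,300.00 = 3.2196.
EPS therefore changes by 3.2196 × (-21.4%) = -68.9%.

-68.9%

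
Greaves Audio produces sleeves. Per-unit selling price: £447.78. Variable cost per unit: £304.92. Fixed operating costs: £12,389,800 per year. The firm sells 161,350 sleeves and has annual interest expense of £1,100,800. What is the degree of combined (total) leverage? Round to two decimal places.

2.41

At 161,350 units, contribution = 161,350 × £142.86 = £23,050,461.00.
Subtracting fixed costs: EBIT = £23,050,461.00 − £12,389,800 = £10,660,661.00. Interest = £1,100,800.00.
DOL = £23,050,461.00 ÷ £10,660,661.00 = 2.1622; DFL = £10,660,661.00 ÷ £9,559,861.00 = 1.1151.
DCL = DOL × DFL = 2.1622 × 1.1151 = 2.4111.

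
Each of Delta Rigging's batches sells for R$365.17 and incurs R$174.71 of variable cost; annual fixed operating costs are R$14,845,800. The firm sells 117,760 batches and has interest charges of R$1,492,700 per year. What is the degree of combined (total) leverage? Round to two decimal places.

3.68

At 117,760 units, contribution = 117,760 × R$190.46 = R$22,428,569.60.
Subtracting fixed costs: EBIT = R$22,428,569.60 − R$14,845,800 = R$7,582,769.60. Interest = R$1,492,700.00, so EBIT − I = R$6,090,069.60.
DCL = contribution ÷ (EBIT − I) = R$22,428,569.60 ÷ R$6,090,069.60 = 3.6828.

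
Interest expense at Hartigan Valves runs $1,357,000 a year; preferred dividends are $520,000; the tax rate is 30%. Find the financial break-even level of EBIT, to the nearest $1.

$2,099,857

Grossing the preferred dividend up to pre-tax terms: $520,000 / (1 − 0.30) = $742,857.14.
Financial break-even EBIT = interest + D_p ÷ (1 − t) = $1,357,000 + $742,857.14 = $2,099,857.14.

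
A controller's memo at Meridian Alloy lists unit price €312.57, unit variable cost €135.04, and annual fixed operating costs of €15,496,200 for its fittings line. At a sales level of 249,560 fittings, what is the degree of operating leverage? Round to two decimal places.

1.54

Contribution at this volume is 249,560 × €177.53 = €44,304,386.80.
Subtracting fixed costs: EBIT = €44,304,386.80 − €15,496,200 = €28,808,186.80.
DOL = contribution ÷ EBIT = €44,304,386.80 ÷ €28,808,186.80 = 1.5379.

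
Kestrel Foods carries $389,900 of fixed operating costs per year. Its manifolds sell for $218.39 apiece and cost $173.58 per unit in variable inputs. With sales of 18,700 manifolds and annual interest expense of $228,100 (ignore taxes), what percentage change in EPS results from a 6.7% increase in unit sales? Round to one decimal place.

+25.5%

Contribution at this volume is 18,700 × $44.81 = $837,947.00.
EBIT = $837,947.00 − $389,900 = $448,047.00.
Interest = $228,100.00, so EBIT − I = $219,947.00.
Degree of combined leverage = contribution ÷ (EBIT − I) = $837,947.00 ÷ $219,947.00 = 3.8098.
%ΔEPS = DCL × %ΔSales = 3.8098 × +6.7% = +25.5%.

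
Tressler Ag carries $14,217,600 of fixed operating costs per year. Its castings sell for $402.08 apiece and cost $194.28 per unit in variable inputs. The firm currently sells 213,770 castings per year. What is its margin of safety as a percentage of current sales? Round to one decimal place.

Unit CM = price − variable cost = $402.08 − $194.28 = $207.80. Break-even units = $14,217,600 ÷ $207.80 = 68,419.63; break-even revenue = 68,419.63 × $402.08 = $27,510,166.54.
Actual sales revenue = 213,770 × $402.08 = $85,952,641.60.
Margin of safety = ($85,952,641.60 − $27,510,166.54) ÷ $85,952,641.60 = 68.0%.

68.0%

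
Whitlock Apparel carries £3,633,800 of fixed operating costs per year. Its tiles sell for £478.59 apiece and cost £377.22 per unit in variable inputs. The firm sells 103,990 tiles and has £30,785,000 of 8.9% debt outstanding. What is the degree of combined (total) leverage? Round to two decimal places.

2.53

At 103,990 units, contribution = 103,990 × £101.37 = £10,541,466.30.
Subtracting fixed costs: EBIT = £10,541,466.30 − £3,633,800 = £6,907,666.30. Interest = £2,739,865.00.
DOL = £10,541,466.30 ÷ £6,907,666.30 = 1.5261; DFL = £6,907,666.30 ÷ £4,167,801.30 = 1.6574.
Combined leverage = 1.5261 × 1.6574 = 2.5294.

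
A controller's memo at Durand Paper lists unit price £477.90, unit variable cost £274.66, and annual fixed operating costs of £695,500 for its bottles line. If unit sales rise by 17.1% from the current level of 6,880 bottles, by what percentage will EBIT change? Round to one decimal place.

Total contribution margin = 6,880 × £203.24 = £1,398,291.20.
Operating income = contribution − fixed costs = £1,398,291.20 − £695,500 = £702,791.20.
DOL = contribution ÷ EBIT = £1,398,291.20 ÷ £702,791.20 = 1.9896.
Operating income changes by 1.9896 × +17.1% = +34.0%.

+34.0%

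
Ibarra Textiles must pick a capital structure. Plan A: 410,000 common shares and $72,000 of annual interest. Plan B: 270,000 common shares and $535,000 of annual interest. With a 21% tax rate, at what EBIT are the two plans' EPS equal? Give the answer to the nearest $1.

Set EPS_A = EPS_B: (EBIT − $72,000)(1 − 0.21) ÷ 410,000 = (EBIT − $535,000)(1 − 0.21) ÷ 270,000.
Cancelling (1 − t) and cross-multiplying: 270,000·(EBIT − 72,000) = 410,000·(EBIT − 535,000).
Solving, EBIT = (535,000·410,000 − 72,000·270,000) / (410,000 − 270,000) = 199,910,000,000 / 140,000 = 1,427,928.57.

$1,427,929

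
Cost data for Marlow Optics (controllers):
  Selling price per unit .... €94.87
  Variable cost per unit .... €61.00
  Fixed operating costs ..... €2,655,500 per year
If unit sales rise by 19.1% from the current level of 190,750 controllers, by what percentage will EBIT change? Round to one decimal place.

+32.4%

Contribution at this volume is 190,750 × €33.87 = €6,460,702.50.
Operating income = contribution − fixed costs = €6,460,702.50 − €2,655,500 = €3,805,202.50.
DOL = contribution ÷ EBIT = €6,460,702.50 ÷ €3,805,202.50 = 1.6979.
Operating income changes by 1.6979 × +19.1% = +32.4%.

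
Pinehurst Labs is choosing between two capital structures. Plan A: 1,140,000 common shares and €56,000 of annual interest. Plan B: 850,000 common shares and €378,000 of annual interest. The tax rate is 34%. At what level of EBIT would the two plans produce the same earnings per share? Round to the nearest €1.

€1,321,793

At indifference, (EBIT − 56,000)(1 − t)/1,140,000 = (EBIT − 378,000)(1 − t)/850,000.
Cancelling (1 − t) and cross-multiplying: 850,000·(EBIT − 56,000) = 1,140,000·(EBIT − 378,000).
Solving, EBIT = (378,000·1,140,000 − 56,000·850,000) / (1,140,000 − 850,000) = 383,320,000,000 / 290,000 = 1,321,793.10.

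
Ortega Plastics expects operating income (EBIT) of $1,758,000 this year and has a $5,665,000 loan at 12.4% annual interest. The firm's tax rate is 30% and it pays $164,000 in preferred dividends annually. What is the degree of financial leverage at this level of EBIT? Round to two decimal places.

Interest = $702,460.00.
Preferred dividends grossed up pre-tax: $164,000 / (1 − 0.30) = $234,285.71.
DFL = EBIT ÷ [EBIT − I − D_p/(1−t)] = $1,758,000 ÷ [$1,758,000 − $702,460.00 − $234,285.71] = $1,758,000 ÷ $821,254.29 = 2.1406.

2.14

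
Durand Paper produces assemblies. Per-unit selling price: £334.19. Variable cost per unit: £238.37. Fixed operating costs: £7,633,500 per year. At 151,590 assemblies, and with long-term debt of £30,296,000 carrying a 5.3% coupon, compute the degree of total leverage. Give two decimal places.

2.75

At 151,590 units, contribution = 151,590 × £95.82 = £14,525,353.80.
EBIT = £14,525,353.80 − £7,633,500 = £6,891,853.80. Interest = £1,605,688.00.
DOL = £14,525,353.80 ÷ £6,891,853.80 = 2.1076; DFL = £6,891,853.80 ÷ £5,286,165.80 = 1.3038.
Combined leverage = 2.1076 × 1.3038 = 2.7479.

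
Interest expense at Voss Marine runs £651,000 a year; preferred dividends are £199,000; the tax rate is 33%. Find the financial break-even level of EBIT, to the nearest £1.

£948,015

Preferred dividends are paid after tax, so their pre-tax equivalent is £199,000 ÷ (1 − 0.33) = £297,014.93.
Financial break-even EBIT = interest + D_p ÷ (1 − t) = £651,000 + £297,014.93 = £948,014.93.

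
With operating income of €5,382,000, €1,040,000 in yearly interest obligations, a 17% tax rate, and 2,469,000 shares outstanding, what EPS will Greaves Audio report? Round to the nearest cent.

Interest = €1,040,000.00, so EBT = €5,382,000 − €1,040,000.00 = €4,342,000.00.
Net income = €4,342,000.00 × (1 − 0.17) = €3,603,860.00.
EPS = €3,603,860.00 ÷ 2,469,000 = €1.46.

€1.46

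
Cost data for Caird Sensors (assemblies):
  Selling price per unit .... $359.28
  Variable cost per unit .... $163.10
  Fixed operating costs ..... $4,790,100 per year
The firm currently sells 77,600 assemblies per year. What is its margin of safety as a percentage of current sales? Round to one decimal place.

68.5%

Each unit contributes $359.28 − $163.10 = $196.18. Break-even units = $4,790,100 ÷ $196.18 = 24,416.86; break-even revenue = 24,416.86 × $359.28 = $8,772,490.20.
Actual sales revenue = 77,600 × $359.28 = $27,880,128.00.
Margin of safety = ($27,880,128.00 − $8,772,490.20) ÷ $27,880,128.00 = 68.5%.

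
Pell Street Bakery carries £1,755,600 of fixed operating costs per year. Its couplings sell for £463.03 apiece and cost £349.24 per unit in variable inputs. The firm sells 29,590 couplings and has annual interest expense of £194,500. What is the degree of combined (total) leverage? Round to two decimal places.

At 29,590 units, contribution = 29,590 × £113.79 = £3,367,046.10.
EBIT = £3,367,046.10 − £1,755,600 = £1,611,446.10. Interest = £194,500.00.
DOL = £3,367,046.10 ÷ £1,611,446.10 = 2.0895; DFL = £1,611,446.10 ÷ £1,416,946.10 = 1.1373.
DCL = DOL × DFL = 2.0895 × 1.1373 = 2.3764.

2.38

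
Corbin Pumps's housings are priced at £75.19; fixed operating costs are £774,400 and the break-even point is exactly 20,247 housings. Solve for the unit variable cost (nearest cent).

£36.94

At break-even, FC = Q × (P − VC), so P − VC = £774,400 ÷ 20,247 = £38.2476.
Hence VC = price − CM = £75.19 − £38.2476 = £36.94.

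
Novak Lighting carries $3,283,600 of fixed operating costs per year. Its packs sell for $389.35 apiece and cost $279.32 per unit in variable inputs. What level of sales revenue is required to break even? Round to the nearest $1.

$11,619,283

Contribution margin per unit = $389.35 − $279.32 = $110.03, a CM ratio of $110.03 ÷ $389.35 = 0.2826.
Break-even revenue = fixed costs × price ÷ CM = $3,283,600 × $389.35 ÷ $110.03 = $11,619,283.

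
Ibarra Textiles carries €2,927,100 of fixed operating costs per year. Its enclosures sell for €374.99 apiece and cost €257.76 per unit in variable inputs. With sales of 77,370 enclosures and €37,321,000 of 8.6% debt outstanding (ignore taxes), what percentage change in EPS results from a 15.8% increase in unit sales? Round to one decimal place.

+48.9%

Total contribution margin = 77,370 × €117.23 = €9,070,085.10.
Operating income = contribution − fixed costs = €9,070,085.10 − €2,927,100 = €6,142,985.10.
Interest = €3,209,606.00, so EBIT − I = €2,933,379.10.
DCL = total CM / (EBIT − I) = €9,070,085.10 / €2,933,379.10 = 3.0920.
EPS therefore changes by 3.0920 × (+15.8%) = +48.9%.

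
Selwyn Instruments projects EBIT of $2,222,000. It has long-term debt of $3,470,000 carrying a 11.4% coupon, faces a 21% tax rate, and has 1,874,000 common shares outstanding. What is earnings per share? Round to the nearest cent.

$0.77

Pre-tax income = $2,222,000 − $395,580.00 = $1,826,420.00.
Net income = $1,826,420.00 × (1 − 0.21) = $1,442,871.80.
Per share: $1,442,871.80 / 1,874,000 shares = $0.77.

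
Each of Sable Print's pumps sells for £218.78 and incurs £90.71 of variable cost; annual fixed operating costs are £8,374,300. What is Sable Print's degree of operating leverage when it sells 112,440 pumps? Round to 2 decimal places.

2.39

Contribution at this volume is 112,440 × £128.07 = £14,400,190.80.
EBIT = £14,400,190.80 − £8,374,300 = £6,025,890.80.
Degree of operating leverage = £14,400,190.80 / £6,025,890.80 = 2.3897.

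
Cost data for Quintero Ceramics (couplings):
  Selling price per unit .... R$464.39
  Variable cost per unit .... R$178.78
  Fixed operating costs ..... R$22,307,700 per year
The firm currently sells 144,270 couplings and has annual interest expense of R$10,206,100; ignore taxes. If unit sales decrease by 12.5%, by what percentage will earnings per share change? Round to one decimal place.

-59.3%

At 144,270 units, contribution = 144,270 × R$285.61 = R$41,204,954.70.
Operating income = contribution − fixed costs = R$41,204,954.70 − R$22,307,700 = R$18,897,254.70.
Interest = R$10,206,100.00, so EBIT − I = R$8,691,154.70.
Degree of combined leverage = contribution ÷ (EBIT − I) = R$41,204,954.70 ÷ R$8,691,154.70 = 4.7410.
%ΔEPS = DCL × %ΔSales = 4.7410 × -12.5% = -59.3%.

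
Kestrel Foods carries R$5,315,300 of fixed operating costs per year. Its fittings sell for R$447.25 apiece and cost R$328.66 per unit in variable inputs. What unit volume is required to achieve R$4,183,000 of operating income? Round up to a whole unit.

80,094 fittings

Contribution margin per unit = R$447.25 − R$328.66 = R$118.59.
Units = (FC + target) / CM = (R$5,315,300 + R$4,183,000) / R$118.59 = 80,093.60, so 80,094 fittings.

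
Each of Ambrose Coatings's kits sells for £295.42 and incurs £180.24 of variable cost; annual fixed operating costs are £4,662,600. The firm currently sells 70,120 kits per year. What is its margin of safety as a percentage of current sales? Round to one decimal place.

Unit CM = price − variable cost = £295.42 − £180.24 = £115.18. Break-even units = £4,662,600 ÷ £115.18 = 40,480.99; break-even revenue = 40,480.99 × £295.42 = £11,958,892.97.
Actual sales revenue = 70,120 × £295.42 = £20,714,850.40.
Margin of safety = (£20,714,850.40 − £11,958,892.97) ÷ £20,714,850.40 = 42.3%.

42.3%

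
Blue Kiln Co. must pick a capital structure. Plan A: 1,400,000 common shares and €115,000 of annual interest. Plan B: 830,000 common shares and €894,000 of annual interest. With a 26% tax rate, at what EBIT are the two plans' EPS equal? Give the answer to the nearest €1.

€2,028,333

At indifference, (EBIT − 115,000)(1 − t)/1,400,000 = (EBIT − 894,000)(1 − t)/830,000.
Cancelling (1 − t) and cross-multiplying: 830,000·(EBIT − 115,000) = 1,400,000·(EBIT − 894,000).
EBIT × (1,400,000 − 830,000) = 894,000 × 1,400,000 − 115,000 × 830,000 = 1,156,150,000,000, so EBIT = 1,156,150,000,000 ÷ 570,000 = 2,028,333.33.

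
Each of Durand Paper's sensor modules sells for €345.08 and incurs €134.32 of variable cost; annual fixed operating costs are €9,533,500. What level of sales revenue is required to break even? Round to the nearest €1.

€15,609,320

Contribution margin per unit = €345.08 − €134.32 = €210.76, a CM ratio of €210.76 ÷ €345.08 = 0.6108.
Break-even sales = FC ÷ CM ratio = €9,533,500 × €345.08 / €210.76 = €15,609,320.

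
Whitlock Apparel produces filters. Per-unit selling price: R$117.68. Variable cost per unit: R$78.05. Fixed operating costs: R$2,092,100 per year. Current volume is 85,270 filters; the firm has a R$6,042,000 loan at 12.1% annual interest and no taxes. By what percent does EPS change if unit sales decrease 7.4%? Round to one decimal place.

-45.0%

Total contribution margin = 85,270 × R$39.63 = R$3,379,250.10.
Subtracting fixed costs: EBIT = R$3,379,250.10 − R$2,092,100 = R$1,287,150.10.
Interest = R$731,082.00, so EBIT − I = R$556,068.10.
Degree of combined leverage = contribution ÷ (EBIT − I) = R$3,379,250.10 ÷ R$556,068.10 = 6.0770.
%ΔEPS = DCL × %ΔSales = 6.0770 × -7.4% = -45.0%.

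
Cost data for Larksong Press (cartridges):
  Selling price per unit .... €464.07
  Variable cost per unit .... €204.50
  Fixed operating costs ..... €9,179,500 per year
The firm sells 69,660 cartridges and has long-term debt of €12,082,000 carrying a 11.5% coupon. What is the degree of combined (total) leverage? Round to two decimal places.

Total contribution margin = 69,660 × €259.57 = €18,081,646.20.
Operating income = contribution − fixed costs = €18,081,646.20 − €9,179,500 = €8,902,146.20. Interest = €1,389,430.00.
DOL = €18,081,646.20 ÷ €8,902,146.20 = 2.0312; DFL = €8,902,146.20 ÷ €7,512,716.20 = 1.1849.
Combined leverage = 2.0312 × 1.1849 = 2.4068.

2.41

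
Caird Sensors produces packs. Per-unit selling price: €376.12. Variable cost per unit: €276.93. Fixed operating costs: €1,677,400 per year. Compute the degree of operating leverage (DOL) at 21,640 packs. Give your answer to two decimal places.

At 21,640 units, contribution = 21,640 × €99.19 = €2,146,471.60.
Subtracting fixed costs: EBIT = €2,146,471.60 − €1,677,400 = €469,071.60.
So DOL = total CM / EBIT = €2,146,471.60 / €469,071.60 = 4.5760.

4.58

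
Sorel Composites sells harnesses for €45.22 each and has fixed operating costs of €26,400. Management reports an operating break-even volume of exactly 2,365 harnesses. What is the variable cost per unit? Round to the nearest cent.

Contribution per unit must be FC / Q = €26,400 / 2,365 = €11.1628.
Variable cost per unit = €45.22 − €11.1628 = €34.06.

€34.06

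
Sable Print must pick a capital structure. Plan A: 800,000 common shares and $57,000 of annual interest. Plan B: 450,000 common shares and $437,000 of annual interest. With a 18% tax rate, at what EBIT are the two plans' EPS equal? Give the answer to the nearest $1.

Set EPS_A = EPS_B: (EBIT − $57,000)(1 − 0.18) ÷ 800,000 = (EBIT − $437,000)(1 − 0.18) ÷ 450,000.
The (1 − t) factor cancels: (EBIT − 57,000) × 450,000 = (EBIT − 437,000) × 800,000.
EBIT × (800,000 − 450,000) = 437,000 × 800,000 − 57,000 × 450,000 = 323,950,000,000, so EBIT = 323,950,000,000 ÷ 350,000 = 925,571.43.

$925,571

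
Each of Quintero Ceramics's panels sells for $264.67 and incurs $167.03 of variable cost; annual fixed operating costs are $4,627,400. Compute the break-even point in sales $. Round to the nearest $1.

CM per unit = $264.67 − $167.03 = $97.64; CM ratio = $97.64 / $264.67 = 0.3689.
Break-even sales = FC ÷ CM ratio = $4,627,400 × $264.67 / $97.64 = $12,543,363.

$12,543,363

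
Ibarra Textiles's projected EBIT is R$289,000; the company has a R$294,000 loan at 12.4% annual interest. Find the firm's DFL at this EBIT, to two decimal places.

Interest = R$36,456.00.
Degree of financial leverage = EBIT / (EBIT − interest) = R$289,000 / R$252,544.00 = 1.1444.

1.14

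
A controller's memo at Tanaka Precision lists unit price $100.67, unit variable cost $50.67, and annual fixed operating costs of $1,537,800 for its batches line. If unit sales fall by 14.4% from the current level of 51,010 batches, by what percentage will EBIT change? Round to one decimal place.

Contribution at this volume is 51,010 × $50.00 = $2,550,500.00.
EBIT = $2,550,500.00 − $1,537,800 = $1,012,700.00.
So DOL = total CM / EBIT = $2,550,500.00 / $1,012,700.00 = 2.5185.
So EBIT moves 2.5185 × (-14.4%) = -36.3%.

-36.3%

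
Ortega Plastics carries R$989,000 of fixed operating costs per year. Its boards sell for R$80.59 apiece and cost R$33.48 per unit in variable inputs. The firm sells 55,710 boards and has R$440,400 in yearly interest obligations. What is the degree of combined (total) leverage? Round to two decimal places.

Total contribution margin = 55,710 × R$47.11 = R$2,624,498.10.
Subtracting fixed costs: EBIT = R$2,624,498.10 − R$989,000 = R$1,635,498.10. Interest = R$440,400.00, so EBIT − I = R$1,195,098.10.
Degree of total leverage = total CM / (EBIT − interest) = R$2,624,498.10 / R$1,195,098.10 = 2.1961.

2.20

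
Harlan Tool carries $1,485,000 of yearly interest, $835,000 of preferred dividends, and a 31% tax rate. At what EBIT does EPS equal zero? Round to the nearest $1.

Grossing the preferred dividend up to pre-tax terms: $835,000 / (1 − 0.31) = $1,210,144.93.
Financial break-even EBIT = interest + D_p ÷ (1 − t) = $1,485,000 + $1,210,144.93 = $2,695,144.93.

$2,695,145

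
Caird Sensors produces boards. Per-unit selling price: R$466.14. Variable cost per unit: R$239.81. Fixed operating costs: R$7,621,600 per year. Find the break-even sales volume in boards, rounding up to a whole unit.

33,675 boards

Each unit contributes R$466.14 − R$239.81 = R$226.33.
Break-even Q = R$7,621,600 / R$226.33 = 33,674.72 → 33,675 boards.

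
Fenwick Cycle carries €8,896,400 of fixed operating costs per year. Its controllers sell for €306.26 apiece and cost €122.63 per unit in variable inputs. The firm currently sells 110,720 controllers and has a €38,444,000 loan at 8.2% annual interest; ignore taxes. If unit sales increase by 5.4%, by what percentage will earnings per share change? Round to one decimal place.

+13.3%

At 110,720 units, contribution = 110,720 × €183.63 = €20,331,513.60.
EBIT = €20,331,513.60 − €8,896,400 = €11,435,113.60.
After interest of €3,152,408.00, pre-tax earnings = €8,282,705.60.
Degree of combined leverage = contribution ÷ (EBIT − I) = €20,331,513.60 ÷ €8,282,705.60 = 2.4547.
%ΔEPS = DCL × %ΔSales = 2.4547 × +5.4% = +13.3%.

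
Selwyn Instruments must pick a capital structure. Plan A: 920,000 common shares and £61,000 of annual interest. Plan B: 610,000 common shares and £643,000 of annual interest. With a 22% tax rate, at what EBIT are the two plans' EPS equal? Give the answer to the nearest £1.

£1,788,226

At indifference, (EBIT − 61,000)(1 − t)/920,000 = (EBIT − 643,000)(1 − t)/610,000.
The (1 − t) factor cancels: (EBIT − 61,000) × 610,000 = (EBIT − 643,000) × 920,000.
Solving, EBIT = (643,000·920,000 − 61,000·610,000) / (920,000 − 610,000) = 554,350,000,000 / 310,000 = 1,788,225.81.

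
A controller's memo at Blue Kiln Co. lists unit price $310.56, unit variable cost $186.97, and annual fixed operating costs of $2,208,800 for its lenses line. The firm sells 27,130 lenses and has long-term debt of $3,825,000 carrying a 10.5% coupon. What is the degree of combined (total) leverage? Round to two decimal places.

Contribution at this volume is 27,130 × $123.59 = $3,352,996.70.
Subtracting fixed costs: EBIT = $3,352,996.70 − $2,208,800 = $1,144,196.70. Interest = $401,625.00.
DOL = $3,352,996.70 ÷ $1,144,196.70 = 2.9304; DFL = $1,144,196.70 ÷ $742,571.70 = 1.5409.
DCL = DOL × DFL = 2.9304 × 1.5409 = 4.5155.

4.52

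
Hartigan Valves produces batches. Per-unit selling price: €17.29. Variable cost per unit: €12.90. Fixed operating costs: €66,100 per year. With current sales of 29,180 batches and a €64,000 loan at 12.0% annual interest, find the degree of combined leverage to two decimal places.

Total contribution margin = 29,180 × €4.39 = €128,100.20.
Subtracting fixed costs: EBIT = €128,100.20 − €66,100 = €62,000.20. Interest = €7,680.00, so EBIT − I = €54,320.20.
DCL = contribution ÷ (EBIT − I) = €128,100.20 ÷ €54,320.20 = 2.3582.

2.36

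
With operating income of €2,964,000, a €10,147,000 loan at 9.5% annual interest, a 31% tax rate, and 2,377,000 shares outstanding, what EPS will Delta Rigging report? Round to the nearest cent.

€0.58

Interest = €963,965.00, so EBT = €2,964,000 − €963,965.00 = €2,000,035.00.
Net income = €2,000,035.00 × (1 − 0.31) = €1,380,024.15.
EPS = €1,380,024.15 ÷ 2,377,000 = €0.58.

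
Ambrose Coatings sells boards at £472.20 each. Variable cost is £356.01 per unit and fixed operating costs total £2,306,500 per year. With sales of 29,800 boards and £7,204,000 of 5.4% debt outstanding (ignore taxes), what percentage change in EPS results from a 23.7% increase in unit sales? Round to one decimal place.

+107.0%

At 29,800 units, contribution = 29,800 × £116.19 = £3,462,462.00.
Subtracting fixed costs: EBIT = £3,462,462.00 − £2,306,500 = £1,155,962.00.
Interest = £389,016.00, so EBIT − I = £766,946.00.
Degree of combined leverage = contribution ÷ (EBIT − I) = £3,462,462.00 ÷ £766,946.00 = 4.5146.
EPS therefore changes by 4.5146 × (+23.7%) = +107.0%.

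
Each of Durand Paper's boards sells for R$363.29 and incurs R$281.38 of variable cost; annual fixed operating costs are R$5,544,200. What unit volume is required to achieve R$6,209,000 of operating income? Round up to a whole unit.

Each unit contributes R$363.29 − R$281.38 = R$81.91.
Required volume = (fixed costs + target profit) ÷ CM = (R$5,544,200 + R$6,209,000) ÷ R$81.91 = 143,489.20, so 143,490 boards.

143,490 boards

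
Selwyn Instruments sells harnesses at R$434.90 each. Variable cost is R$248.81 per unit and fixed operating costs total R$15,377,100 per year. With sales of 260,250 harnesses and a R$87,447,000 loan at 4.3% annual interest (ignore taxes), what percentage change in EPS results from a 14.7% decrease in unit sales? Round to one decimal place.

-24.3%

Total contribution margin = 260,250 × R$186.09 = R$48,429,922.50.
Subtracting fixed costs: EBIT = R$48,429,922.50 − R$15,377,100 = R$33,052,822.50.
Interest = R$3,760,221.00, so EBIT − I = R$29,292,601.50.
DCL = total CM / (EBIT − I) = R$48,429,922.50 / R$29,292,601.50 = 1.6533.
EPS therefore changes by 1.6533 × (-14.7%) = -24.3%.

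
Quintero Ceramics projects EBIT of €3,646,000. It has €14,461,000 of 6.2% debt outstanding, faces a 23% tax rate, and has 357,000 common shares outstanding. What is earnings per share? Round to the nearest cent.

€5.93

Pre-tax income = €3,646,000 − €896,582.00 = €2,749,418.00.
After tax at 23%: net income = €2,749,418.00 × 0.77 = €2,117,051.86.
Per share: €2,117,051.86 / 357,000 shares = €5.93.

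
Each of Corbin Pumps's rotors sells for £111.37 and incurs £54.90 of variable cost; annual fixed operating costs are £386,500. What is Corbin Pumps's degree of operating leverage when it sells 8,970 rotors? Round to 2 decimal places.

4.22

Contribution at this volume is 8,970 × £56.47 = £506,535.90.
EBIT = £506,535.90 − £386,500 = £120,035.90.
So DOL = total CM / EBIT = £506,535.90 / £120,035.90 = 4.2199.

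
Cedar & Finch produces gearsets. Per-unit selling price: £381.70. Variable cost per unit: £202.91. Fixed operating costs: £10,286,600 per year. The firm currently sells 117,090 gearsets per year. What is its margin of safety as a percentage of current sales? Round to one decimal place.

50.9%

Each unit contributes £381.70 − £202.91 = £178.79. Break-even units = £10,286,600 ÷ £178.79 = 57,534.54; break-even revenue = 57,534.54 × £381.70 = £21,960,933.05.
Actual sales revenue = 117,090 × £381.70 = £44,693,253.00.
Margin of safety = (£44,693,253.00 − £21,960,933.05) ÷ £44,693,253.00 = 50.9%.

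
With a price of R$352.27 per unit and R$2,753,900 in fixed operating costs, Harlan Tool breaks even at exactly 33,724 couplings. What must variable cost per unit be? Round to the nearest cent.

At break-even, FC = Q × (P − VC), so P − VC = R$2,753,900 ÷ 33,724 = R$81.6599.
Variable cost per unit = R$352.27 − R$81.6599 = R$270.61.

R$270.61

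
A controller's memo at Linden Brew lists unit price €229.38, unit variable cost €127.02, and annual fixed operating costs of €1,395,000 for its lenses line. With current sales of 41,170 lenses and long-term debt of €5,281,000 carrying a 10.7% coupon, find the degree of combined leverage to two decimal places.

1.87

Contribution at this volume is 41,170 × €102.36 = €4,214,161.20.
Subtracting fixed costs: EBIT = €4,214,161.20 − €1,395,000 = €2,819,161.20. Interest = €565,067.00, so EBIT − I = €2,254,094.20.
DCL = contribution ÷ (EBIT − I) = €4,214,161.20 ÷ €2,254,094.20 = 1.8696.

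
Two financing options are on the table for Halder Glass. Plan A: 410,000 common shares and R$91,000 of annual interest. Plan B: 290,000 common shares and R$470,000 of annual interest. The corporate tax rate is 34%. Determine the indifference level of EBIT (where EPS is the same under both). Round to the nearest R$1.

At indifference, (EBIT − 91,000)(1 − t)/410,000 = (EBIT − 470,000)(1 − t)/290,000.
The (1 − t) factor cancels: (EBIT − 91,000) × 290,000 = (EBIT − 470,000) × 410,000.
Solving, EBIT = (470,000·410,000 − 91,000·290,000) / (410,000 − 290,000) = 166,310,000,000 / 120,000 = 1,385,916.67.

R$1,385,917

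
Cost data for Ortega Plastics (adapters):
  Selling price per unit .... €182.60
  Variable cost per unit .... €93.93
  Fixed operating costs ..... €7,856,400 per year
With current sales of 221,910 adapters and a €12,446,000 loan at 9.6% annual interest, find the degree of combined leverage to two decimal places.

At 221,910 units, contribution = 221,910 × €88.67 = €19,676,759.70.
Operating income = contribution − fixed costs = €19,676,759.70 − €7,856,400 = €11,820,359.70. Interest = €1,194,816.00, so EBIT − I = €10,625,543.70.
Degree of total leverage = total CM / (EBIT − interest) = €19,676,759.70 / €10,625,543.70 = 1.8518.

1.85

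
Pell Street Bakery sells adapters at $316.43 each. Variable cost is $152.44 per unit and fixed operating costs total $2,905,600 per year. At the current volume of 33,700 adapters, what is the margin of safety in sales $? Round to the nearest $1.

Unit CM = price − variable cost = $316.43 − $152.44 = $163.99. Break-even units = $2,905,600 ÷ $163.99 = 17,718.15; break-even revenue = 17,718.15 × $316.43 = $5,606,555.33.
Current sales = 33,700 × $316.43 = $10,663,691.00.
Margin of safety = $10,663,691.00 − $5,606,555.33 = $5,057,136.

$5,057,136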